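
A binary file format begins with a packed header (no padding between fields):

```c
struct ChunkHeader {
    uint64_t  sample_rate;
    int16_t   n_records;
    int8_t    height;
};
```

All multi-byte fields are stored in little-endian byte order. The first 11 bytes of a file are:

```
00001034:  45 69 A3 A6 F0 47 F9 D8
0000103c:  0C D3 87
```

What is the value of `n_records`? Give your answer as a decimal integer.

-11508

`n_records` follows `sample_rate` (8 bytes), so it starts at byte offset 8 and occupies 2 bytes.
Bytes at offsets 8..9: 0C D3.
Little-endian: lowest address holds the least-significant byte.
Reassemble most-significant byte first: D3 0C → 0xD30C.
Top bit is set, so as a signed 16-bit value this is 0xD30C − 2^16 = -11508.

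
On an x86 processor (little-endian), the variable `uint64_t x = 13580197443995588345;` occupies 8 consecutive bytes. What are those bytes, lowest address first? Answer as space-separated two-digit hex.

13580197443995588345 in hexadecimal, padded to 64 bits, is 0xBC768D9FD50656F9.
Split into bytes (most-significant first): BC 76 8D 9F D5 06 56 F9.
Little-endian: lowest address holds the least-significant byte.
So at ascending addresses the bytes are F9 56 06 D5 9F 8D 76 BC.

F9 56 06 D5 9F 8D 76 BC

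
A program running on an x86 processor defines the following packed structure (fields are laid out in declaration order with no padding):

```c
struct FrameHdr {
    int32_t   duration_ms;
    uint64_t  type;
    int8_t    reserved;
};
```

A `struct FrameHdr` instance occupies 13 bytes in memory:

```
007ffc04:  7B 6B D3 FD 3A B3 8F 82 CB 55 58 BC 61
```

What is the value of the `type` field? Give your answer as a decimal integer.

13571691809638167354

`type` follows `duration_ms` (4 bytes), so it starts at byte offset 4 and occupies 8 bytes.
Bytes at offsets 4..11: 3A B3 8F 82 CB 55 58 BC.
Little-endian stores the least-significant byte at the lowest address.
Reassemble most-significant byte first: BC 58 55 CB 82 8F B3 3A → 0xBC5855CB828FB33A.
0xBC5855CB828FB33A = 13571691809638167354.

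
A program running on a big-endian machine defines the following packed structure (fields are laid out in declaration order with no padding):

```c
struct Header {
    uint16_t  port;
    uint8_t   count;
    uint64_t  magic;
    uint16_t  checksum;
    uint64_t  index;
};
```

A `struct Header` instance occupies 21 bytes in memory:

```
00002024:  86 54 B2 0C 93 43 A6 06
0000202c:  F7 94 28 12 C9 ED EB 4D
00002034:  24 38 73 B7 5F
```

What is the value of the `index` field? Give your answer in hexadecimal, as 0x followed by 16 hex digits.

`index` follows `port` (2 B), `count` (1 B), `magic` (8 B), `checksum` (2 B), so it starts at offset 2 + 1 + 8 + 2 = 13 and occupies 8 bytes.
Bytes at offsets 13..20: ED EB 4D 24 38 73 B7 5F.
Big-endian stores the most-significant byte at the lowest address.
The bytes are already most-significant first: 0xEDEB4D243873B75F.

0xEDEB4D243873B75F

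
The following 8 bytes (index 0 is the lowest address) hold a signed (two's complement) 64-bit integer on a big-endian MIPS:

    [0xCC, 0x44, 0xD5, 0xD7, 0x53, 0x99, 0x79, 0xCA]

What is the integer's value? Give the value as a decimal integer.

-3727619470758676022

Big-endian: lowest address holds the most-significant byte.
The bytes are already most-significant first: 0xCC44D5D7539979CA.
Top bit is set, so as a signed 64-bit value this is 0xCC44D5D7539979CA − 2^64 = -3727619470758676022.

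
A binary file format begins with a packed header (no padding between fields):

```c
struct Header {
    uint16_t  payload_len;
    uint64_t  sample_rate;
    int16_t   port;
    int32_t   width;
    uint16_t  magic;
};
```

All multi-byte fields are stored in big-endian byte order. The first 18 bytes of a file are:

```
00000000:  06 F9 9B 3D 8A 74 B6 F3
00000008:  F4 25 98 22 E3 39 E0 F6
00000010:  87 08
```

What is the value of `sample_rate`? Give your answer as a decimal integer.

`sample_rate` follows `payload_len` (2 bytes), so it starts at byte offset 2 and occupies 8 bytes.
Bytes at offsets 2..9: 9B 3D 8A 74 B6 F3 F4 25.
Big-endian stores the most-significant byte at the lowest address.
The bytes are already most-significant first: 0x9B3D8A74B6F3F425.
0x9B3D8A74B6F3F425 = 11186249283348460581.

11186249283348460581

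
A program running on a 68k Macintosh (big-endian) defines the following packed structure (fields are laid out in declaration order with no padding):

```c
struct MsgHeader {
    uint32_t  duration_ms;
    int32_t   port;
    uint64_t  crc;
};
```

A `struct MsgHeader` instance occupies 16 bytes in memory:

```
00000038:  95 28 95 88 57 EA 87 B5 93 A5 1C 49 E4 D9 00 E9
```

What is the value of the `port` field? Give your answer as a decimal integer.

1474987957

`port` follows `duration_ms` (4 bytes), so it starts at byte offset 4 and occupies 4 bytes.
Bytes at offsets 4..7: 57 EA 87 B5.
Big-endian stores the most-significant byte at the lowest address.
The bytes are already most-significant first: 0x57EA87B5.
0x57EA87B5 = 1474987957.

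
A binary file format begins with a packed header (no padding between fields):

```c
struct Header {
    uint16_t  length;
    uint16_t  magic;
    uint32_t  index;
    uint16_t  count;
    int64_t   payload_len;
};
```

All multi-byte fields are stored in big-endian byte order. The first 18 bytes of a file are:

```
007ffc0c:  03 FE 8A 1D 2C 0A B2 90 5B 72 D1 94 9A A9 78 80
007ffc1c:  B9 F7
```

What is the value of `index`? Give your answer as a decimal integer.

`index` follows `length` (2 B), `magic` (2 B), so it starts at offset 2 + 2 = 4 and occupies 4 bytes.
Bytes at offsets 4..7: 2C 0A B2 90.
Big-endian stores the most-significant byte at the lowest address.
The bytes are already most-significant first: 0x2C0AB290.
0x2C0AB290 = 738898576.

738898576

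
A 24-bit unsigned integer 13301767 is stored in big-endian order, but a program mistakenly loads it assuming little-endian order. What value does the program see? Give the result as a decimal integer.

522442

13301767 in 24-bit hexadecimal is 0xCAF807.
Stored big-endian, the bytes at ascending addresses are CA F8 07.
Read back as little-endian, the first byte is least significant, giving 0x07F8CA.
0x07F8CA = 522442.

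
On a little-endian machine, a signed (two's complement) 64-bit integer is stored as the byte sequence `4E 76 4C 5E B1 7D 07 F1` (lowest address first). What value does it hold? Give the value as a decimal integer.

-1078755384987191730

Little-endian: lowest address holds the least-significant byte.
Reassemble most-significant byte first: F1 07 7D B1 5E 4C 76 4E → 0xF1077DB15E4C764E.
Top bit is set, so as a signed 64-bit value this is 0xF1077DB15E4C764E − 2^64 = -1078755384987191730.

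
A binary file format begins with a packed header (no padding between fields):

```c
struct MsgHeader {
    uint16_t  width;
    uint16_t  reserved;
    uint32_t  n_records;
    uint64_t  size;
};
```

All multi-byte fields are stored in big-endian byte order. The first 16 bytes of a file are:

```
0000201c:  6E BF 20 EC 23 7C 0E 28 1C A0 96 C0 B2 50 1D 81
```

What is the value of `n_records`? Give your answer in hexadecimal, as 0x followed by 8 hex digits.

0x237C0E28

`n_records` follows `width` (2 B), `reserved` (2 B), so it starts at offset 2 + 2 = 4 and occupies 4 bytes.
Bytes at offsets 4..7: 23 7C 0E 28.
In big-endian order the high byte comes first in memory.
The bytes are already most-significant first: 0x237C0E28.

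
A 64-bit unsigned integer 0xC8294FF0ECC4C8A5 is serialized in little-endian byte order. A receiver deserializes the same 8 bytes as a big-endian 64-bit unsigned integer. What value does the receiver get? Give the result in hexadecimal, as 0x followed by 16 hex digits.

Stored little-endian, the bytes at ascending addresses are A5 C8 C4 EC F0 4F 29 C8.
Read back as big-endian, the last byte is least significant, giving 0xA5C8C4ECF04F29C8.

0xA5C8C4ECF04F29C8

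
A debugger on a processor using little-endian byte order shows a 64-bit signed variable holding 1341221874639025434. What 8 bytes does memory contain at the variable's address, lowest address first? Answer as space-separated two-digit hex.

1341221874639025434 in hexadecimal, padded to 64 bits, is 0x129CFA305AD7B51A.
Split into bytes (most-significant first): 12 9C FA 30 5A D7 B5 1A.
Little-endian: lowest address holds the least-significant byte.
So at ascending addresses the bytes are 1A B5 D7 5A 30 FA 9C 12.

1A B5 D7 5A 30 FA 9C 12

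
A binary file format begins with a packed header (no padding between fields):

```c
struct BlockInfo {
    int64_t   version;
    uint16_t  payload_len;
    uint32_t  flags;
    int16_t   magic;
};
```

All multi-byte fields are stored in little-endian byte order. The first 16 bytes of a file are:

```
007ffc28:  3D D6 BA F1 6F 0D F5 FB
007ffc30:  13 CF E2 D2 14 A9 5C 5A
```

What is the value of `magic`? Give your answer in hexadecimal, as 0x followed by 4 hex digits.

`magic` follows `version` (8 B), `payload_len` (2 B), `flags` (4 B), so it starts at offset 8 + 2 + 4 = 14 and occupies 2 bytes.
Bytes at offsets 14..15: 5C 5A.
Little-endian stores the least-significant byte at the lowest address.
Reassemble most-significant byte first: 5A 5C → 0x5A5C.

0x5A5C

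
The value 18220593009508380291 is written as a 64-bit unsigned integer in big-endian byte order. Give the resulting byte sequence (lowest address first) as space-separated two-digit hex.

18220593009508380291 in hexadecimal, padded to 64 bits, is 0xFCDC8CCE28B66E83.
Split into bytes (most-significant first): FC DC 8C CE 28 B6 6E 83.
Big-endian: lowest address holds the most-significant byte.
So the memory order matches the most-significant-first order: FC DC 8C CE 28 B6 6E 83.

FC DC 8C CE 28 B6 6E 83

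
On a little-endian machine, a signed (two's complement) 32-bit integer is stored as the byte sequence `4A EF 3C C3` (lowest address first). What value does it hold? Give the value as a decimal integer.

Little-endian: lowest address holds the least-significant byte.
Reassemble most-significant byte first: C3 3C EF 4A → 0xC33CEF4A.
Top bit is set, so as a signed 32-bit value this is 0xC33CEF4A − 2^32 = -1019416758.

-1019416758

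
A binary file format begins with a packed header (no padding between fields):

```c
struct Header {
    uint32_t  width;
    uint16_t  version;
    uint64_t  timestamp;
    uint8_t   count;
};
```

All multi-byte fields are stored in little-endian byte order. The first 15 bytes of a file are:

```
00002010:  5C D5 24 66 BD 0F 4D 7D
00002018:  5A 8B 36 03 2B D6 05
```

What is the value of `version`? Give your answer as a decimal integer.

4029

`version` follows `width` (4 bytes), so it starts at byte offset 4 and occupies 2 bytes.
Bytes at offsets 4..5: BD 0F.
In little-endian order the low byte comes first in memory.
Reassemble most-significant byte first: 0F BD → 0x0FBD.
0x0FBD = 4029.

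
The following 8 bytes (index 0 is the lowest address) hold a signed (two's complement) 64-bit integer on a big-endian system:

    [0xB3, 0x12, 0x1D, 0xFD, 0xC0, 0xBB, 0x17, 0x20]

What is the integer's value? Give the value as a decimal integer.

-5543335215642241248

Big-endian: lowest address holds the most-significant byte.
The bytes are already most-significant first: 0xB3121DFDC0BB1720.
Top bit is set, so as a signed 64-bit value this is 0xB3121DFDC0BB1720 − 2^64 = -5543335215642241248.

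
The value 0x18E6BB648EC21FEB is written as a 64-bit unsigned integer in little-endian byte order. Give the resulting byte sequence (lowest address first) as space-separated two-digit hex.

Split into bytes (most-significant first): 18 E6 BB 64 8E C2 1F EB.
In little-endian order the low byte comes first in memory.
So at ascending addresses the bytes are EB 1F C2 8E 64 BB E6 18.

EB 1F C2 8E 64 BB E6 18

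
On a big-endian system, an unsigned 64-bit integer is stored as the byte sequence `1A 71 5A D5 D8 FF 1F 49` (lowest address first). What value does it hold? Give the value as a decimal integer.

Big-endian stores the most-significant byte at the lowest address.
The bytes are already most-significant first: 0x1A715AD5D8FF1F49.
0x1A715AD5D8FF1F49 = 1905403991869562697.

1905403991869562697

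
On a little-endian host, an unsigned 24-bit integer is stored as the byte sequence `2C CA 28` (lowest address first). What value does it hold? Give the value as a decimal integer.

2673196

In little-endian order the low byte comes first in memory.
Reassemble most-significant byte first: 28 CA 2C → 0x28CA2C.
0x28CA2C = 2673196.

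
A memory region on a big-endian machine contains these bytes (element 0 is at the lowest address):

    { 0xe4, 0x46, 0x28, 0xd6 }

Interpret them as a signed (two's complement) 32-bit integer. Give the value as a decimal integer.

-465164074

Big-endian stores the most-significant byte at the lowest address.
The bytes are already most-significant first: 0xE44628D6.
Top bit is set, so as a signed 32-bit value this is 0xE44628D6 − 2^32 = -465164074.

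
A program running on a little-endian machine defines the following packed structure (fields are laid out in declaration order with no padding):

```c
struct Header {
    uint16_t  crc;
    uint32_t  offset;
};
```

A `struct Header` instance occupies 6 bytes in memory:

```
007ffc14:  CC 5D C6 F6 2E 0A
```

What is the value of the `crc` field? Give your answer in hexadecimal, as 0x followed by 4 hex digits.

0x5DCC

`crc` is the first field, at byte offset 0, occupying 2 bytes.
Bytes at offsets 0..1: CC 5D.
In little-endian order the low byte comes first in memory.
Reassemble most-significant byte first: 5D CC → 0x5DCC.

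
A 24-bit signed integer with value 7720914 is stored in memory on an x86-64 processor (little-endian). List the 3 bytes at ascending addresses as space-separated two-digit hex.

7720914 in hexadecimal, padded to 24 bits, is 0x75CFD2.
Split into bytes (most-significant first): 75 CF D2.
Little-endian stores the least-significant byte at the lowest address.
So at ascending addresses the bytes are D2 CF 75.

D2 CF 75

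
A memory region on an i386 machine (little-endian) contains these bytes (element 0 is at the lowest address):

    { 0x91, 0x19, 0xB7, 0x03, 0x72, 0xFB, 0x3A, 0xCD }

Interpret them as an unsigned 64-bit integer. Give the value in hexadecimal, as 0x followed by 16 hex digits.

0xCD3AFB7203B71991

Little-endian: lowest address holds the least-significant byte.
Reassemble most-significant byte first: CD 3A FB 72 03 B7 19 91 → 0xCD3AFB7203B71991.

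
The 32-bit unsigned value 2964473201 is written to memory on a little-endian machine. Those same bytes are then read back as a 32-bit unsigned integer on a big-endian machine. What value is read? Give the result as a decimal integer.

1900393136

2964473201 in 32-bit hexadecimal is 0xB0B24571.
Stored little-endian, the bytes at ascending addresses are 71 45 B2 B0.
Read back as big-endian, the last byte is least significant, giving 0x7145B2B0.
0x7145B2B0 = 1900393136.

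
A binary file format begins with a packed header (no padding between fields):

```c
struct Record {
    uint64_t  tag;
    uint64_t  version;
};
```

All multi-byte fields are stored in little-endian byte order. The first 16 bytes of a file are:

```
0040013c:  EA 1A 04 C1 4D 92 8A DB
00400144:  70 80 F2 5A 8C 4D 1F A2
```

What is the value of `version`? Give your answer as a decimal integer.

11682141223638958192

`version` follows `tag` (8 bytes), so it starts at byte offset 8 and occupies 8 bytes.
Bytes at offsets 8..15: 70 80 F2 5A 8C 4D 1F A2.
In little-endian order the low byte comes first in memory.
Reassemble most-significant byte first: A2 1F 4D 8C 5A F2 80 70 → 0xA21F4D8C5AF28070.
0xA21F4D8C5AF28070 = 11682141223638958192.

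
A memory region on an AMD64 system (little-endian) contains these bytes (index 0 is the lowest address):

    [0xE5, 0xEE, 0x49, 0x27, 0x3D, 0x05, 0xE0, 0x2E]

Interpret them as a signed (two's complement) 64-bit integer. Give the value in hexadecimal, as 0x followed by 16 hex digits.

0x2EE0053D2749EEE5

Little-endian: lowest address holds the least-significant byte.
Reassemble most-significant byte first: 2E E0 05 3D 27 49 EE E5 → 0x2EE0053D2749EEE5.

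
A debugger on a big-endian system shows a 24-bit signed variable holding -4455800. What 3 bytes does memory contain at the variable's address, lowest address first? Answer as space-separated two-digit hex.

Two's complement of -4455800 in 24 bits: 4455800 = 0x43FD78; invert → 0xBC0287; add 1 → 0xBC0288.
Split into bytes (most-significant first): BC 02 88.
In big-endian order the high byte comes first in memory.
So the memory order matches the most-significant-first order: BC 02 88.

BC 02 88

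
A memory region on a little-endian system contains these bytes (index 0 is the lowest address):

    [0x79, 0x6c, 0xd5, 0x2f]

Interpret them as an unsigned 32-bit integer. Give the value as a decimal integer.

Little-endian: lowest address holds the least-significant byte.
Reassemble most-significant byte first: 2F D5 6C 79 → 0x2FD56C79.
0x2FD56C79 = 802516089.

802516089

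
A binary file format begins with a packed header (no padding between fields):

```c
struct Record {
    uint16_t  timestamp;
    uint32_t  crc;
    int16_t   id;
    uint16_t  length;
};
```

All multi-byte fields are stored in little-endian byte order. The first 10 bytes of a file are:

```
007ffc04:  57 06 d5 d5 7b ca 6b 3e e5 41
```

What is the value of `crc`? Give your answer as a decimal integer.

`crc` follows `timestamp` (2 bytes), so it starts at byte offset 2 and occupies 4 bytes.
Bytes at offsets 2..5: D5 D5 7B CA.
Little-endian: lowest address holds the least-significant byte.
Reassemble most-significant byte first: CA 7B D5 D5 → 0xCA7BD5D5.
0xCA7BD5D5 = 3397113301.

3397113301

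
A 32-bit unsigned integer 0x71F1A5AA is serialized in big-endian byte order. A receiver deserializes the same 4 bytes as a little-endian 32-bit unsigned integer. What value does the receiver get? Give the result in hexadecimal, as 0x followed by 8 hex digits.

Stored big-endian, the bytes at ascending addresses are 71 F1 A5 AA.
Read back as little-endian, the first byte is least significant, giving 0xAAA5F171.

0xAAA5F171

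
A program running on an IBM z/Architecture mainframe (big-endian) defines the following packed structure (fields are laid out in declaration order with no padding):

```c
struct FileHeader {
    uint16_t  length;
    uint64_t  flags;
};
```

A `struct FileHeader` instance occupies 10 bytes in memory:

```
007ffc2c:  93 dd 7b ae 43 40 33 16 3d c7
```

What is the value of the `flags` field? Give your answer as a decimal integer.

8912134655626853831

`flags` follows `length` (2 bytes), so it starts at byte offset 2 and occupies 8 bytes.
Bytes at offsets 2..9: 7B AE 43 40 33 16 3D C7.
Big-endian stores the most-significant byte at the lowest address.
The bytes are already most-significant first: 0x7BAE434033163DC7.
0x7BAE434033163DC7 = 8912134655626853831.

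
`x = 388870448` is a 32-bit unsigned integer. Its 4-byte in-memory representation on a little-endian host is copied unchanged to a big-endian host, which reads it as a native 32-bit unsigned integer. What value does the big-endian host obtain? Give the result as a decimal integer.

816917783

388870448 in 32-bit hexadecimal is 0x172DB130.
Stored little-endian, the bytes at ascending addresses are 30 B1 2D 17.
Read back as big-endian, the last byte is least significant, giving 0x30B12D17.
0x30B12D17 = 816917783.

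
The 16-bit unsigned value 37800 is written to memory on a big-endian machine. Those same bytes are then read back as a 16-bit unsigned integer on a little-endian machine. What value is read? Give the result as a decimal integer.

43155

37800 in 16-bit hexadecimal is 0x93A8.
Stored big-endian, the bytes at ascending addresses are 93 A8.
Read back as little-endian, the first byte is least significant, giving 0xA893.
0xA893 = 43155.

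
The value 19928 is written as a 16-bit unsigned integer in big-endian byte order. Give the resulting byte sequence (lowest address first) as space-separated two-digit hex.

19928 in hexadecimal, padded to 16 bits, is 0x4DD8.
Split into bytes (most-significant first): 4D D8.
Big-endian: lowest address holds the most-significant byte.
So the memory order matches the most-significant-first order: 4D D8.

4D D8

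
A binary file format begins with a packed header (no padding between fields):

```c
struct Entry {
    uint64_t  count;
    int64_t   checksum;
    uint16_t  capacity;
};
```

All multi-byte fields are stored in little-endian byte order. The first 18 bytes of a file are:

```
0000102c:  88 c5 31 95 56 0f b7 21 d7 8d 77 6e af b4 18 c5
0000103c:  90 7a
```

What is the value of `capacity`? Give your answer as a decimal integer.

`capacity` follows `count` (8 B), `checksum` (8 B), so it starts at offset 8 + 8 = 16 and occupies 2 bytes.
Bytes at offsets 16..17: 90 7A.
Little-endian stores the least-significant byte at the lowest address.
Reassemble most-significant byte first: 7A 90 → 0x7A90.
0x7A90 = 31376.

31376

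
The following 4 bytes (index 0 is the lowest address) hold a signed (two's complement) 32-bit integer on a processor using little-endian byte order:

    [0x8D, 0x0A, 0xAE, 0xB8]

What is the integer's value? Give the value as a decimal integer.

-1196553587

In little-endian order the low byte comes first in memory.
Reassemble most-significant byte first: B8 AE 0A 8D → 0xB8AE0A8D.
Top bit is set, so as a signed 32-bit value this is 0xB8AE0A8D − 2^32 = -1196553587.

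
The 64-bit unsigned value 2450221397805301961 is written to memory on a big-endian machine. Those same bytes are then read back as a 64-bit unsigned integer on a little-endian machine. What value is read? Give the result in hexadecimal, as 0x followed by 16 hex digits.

2450221397805301961 in 64-bit hexadecimal is 0x2200EF61253F00C9.
Stored big-endian, the bytes at ascending addresses are 22 00 EF 61 25 3F 00 C9.
Read back as little-endian, the first byte is least significant, giving 0xC9003F2561EF0022.

0xC9003F2561EF0022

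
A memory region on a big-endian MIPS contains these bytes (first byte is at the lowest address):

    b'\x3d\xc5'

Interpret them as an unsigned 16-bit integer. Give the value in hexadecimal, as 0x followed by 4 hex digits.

0x3DC5

Big-endian stores the most-significant byte at the lowest address.
The bytes are already most-significant first: 0x3DC5.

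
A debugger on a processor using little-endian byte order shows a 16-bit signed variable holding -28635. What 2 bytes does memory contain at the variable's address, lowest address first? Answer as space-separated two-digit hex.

Two's complement of -28635 in 16 bits: 28635 = 0x6FDB; invert → 0x9024; add 1 → 0x9025.
Split into bytes (most-significant first): 90 25.
Little-endian: lowest address holds the least-significant byte.
So at ascending addresses the bytes are 25 90.

25 90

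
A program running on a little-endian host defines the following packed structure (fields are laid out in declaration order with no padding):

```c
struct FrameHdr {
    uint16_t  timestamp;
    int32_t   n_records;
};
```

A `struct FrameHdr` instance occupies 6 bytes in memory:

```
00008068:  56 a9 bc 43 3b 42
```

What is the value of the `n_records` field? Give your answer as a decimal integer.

1111180220

`n_records` follows `timestamp` (2 bytes), so it starts at byte offset 2 and occupies 4 bytes.
Bytes at offsets 2..5: BC 43 3B 42.
Little-endian: lowest address holds the least-significant byte.
Reassemble most-significant byte first: 42 3B 43 BC → 0x423B43BC.
0x423B43BC = 1111180220.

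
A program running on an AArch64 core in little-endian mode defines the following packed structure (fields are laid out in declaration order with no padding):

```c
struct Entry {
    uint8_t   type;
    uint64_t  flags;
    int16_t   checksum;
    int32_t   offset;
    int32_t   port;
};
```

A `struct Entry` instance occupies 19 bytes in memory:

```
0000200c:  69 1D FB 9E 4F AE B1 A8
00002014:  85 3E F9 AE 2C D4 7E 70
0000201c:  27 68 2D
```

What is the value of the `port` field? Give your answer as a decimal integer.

761800560

`port` follows `type` (1 B), `flags` (8 B), `checksum` (2 B), `offset` (4 B), so it starts at offset 1 + 8 + 2 + 4 = 15 and occupies 4 bytes.
Bytes at offsets 15..18: 70 27 68 2D.
Little-endian: lowest address holds the least-significant byte.
Reassemble most-significant byte first: 2D 68 27 70 → 0x2D682770.
0x2D682770 = 761800560.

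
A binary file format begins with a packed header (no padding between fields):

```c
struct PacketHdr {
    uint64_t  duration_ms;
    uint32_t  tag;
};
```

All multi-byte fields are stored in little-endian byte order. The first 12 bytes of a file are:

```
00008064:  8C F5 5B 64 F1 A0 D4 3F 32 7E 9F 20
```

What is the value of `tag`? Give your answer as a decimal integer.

`tag` follows `duration_ms` (8 bytes), so it starts at byte offset 8 and occupies 4 bytes.
Bytes at offsets 8..11: 32 7E 9F 20.
Little-endian: lowest address holds the least-significant byte.
Reassemble most-significant byte first: 20 9F 7E 32 → 0x209F7E32.
0x209F7E32 = 547323442.

547323442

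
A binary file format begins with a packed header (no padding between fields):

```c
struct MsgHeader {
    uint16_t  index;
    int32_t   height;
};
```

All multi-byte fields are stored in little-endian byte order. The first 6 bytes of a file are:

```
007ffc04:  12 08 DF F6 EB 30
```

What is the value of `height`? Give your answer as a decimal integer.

`height` follows `index` (2 bytes), so it starts at byte offset 2 and occupies 4 bytes.
Bytes at offsets 2..5: DF F6 EB 30.
Little-endian stores the least-significant byte at the lowest address.
Reassemble most-significant byte first: 30 EB F6 DF → 0x30EBF6DF.
0x30EBF6DF = 820770527.

820770527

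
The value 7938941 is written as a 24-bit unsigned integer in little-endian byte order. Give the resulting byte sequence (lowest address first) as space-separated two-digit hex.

7938941 in hexadecimal, padded to 24 bits, is 0x79237D.
Split into bytes (most-significant first): 79 23 7D.
Little-endian: lowest address holds the least-significant byte.
So at ascending addresses the bytes are 7D 23 79.

7D 23 79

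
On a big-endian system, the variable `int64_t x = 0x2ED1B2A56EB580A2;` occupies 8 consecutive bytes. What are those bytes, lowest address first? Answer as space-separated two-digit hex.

2E D1 B2 A5 6E B5 80 A2

Split into bytes (most-significant first): 2E D1 B2 A5 6E B5 80 A2.
Big-endian stores the most-significant byte at the lowest address.
So the memory order matches the most-significant-first order: 2E D1 B2 A5 6E B5 80 A2.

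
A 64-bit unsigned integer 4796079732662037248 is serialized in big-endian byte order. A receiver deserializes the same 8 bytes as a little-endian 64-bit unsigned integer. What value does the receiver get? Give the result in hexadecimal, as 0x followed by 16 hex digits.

0x006BC52B1B198F42

4796079732662037248 in 64-bit hexadecimal is 0x428F191B2BC56B00.
Stored big-endian, the bytes at ascending addresses are 42 8F 19 1B 2B C5 6B 00.
Read back as little-endian, the first byte is least significant, giving 0x006BC52B1B198F42.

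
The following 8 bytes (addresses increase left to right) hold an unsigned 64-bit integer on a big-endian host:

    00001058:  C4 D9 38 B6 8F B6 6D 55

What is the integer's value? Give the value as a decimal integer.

14184430858126388565

Big-endian stores the most-significant byte at the lowest address.
The bytes are already most-significant first: 0xC4D938B68FB66D55.
0xC4D938B68FB66D55 = 14184430858126388565.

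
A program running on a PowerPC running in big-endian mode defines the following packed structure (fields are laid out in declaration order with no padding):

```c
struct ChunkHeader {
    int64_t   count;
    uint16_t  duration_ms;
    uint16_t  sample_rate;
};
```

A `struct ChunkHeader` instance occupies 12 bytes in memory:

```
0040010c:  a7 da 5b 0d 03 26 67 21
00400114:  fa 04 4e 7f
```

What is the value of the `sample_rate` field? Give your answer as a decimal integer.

20095

`sample_rate` follows `count` (8 B), `duration_ms` (2 B), so it starts at offset 8 + 2 = 10 and occupies 2 bytes.
Bytes at offsets 10..11: 4E 7F.
Big-endian: lowest address holds the most-significant byte.
The bytes are already most-significant first: 0x4E7F.
0x4E7F = 20095.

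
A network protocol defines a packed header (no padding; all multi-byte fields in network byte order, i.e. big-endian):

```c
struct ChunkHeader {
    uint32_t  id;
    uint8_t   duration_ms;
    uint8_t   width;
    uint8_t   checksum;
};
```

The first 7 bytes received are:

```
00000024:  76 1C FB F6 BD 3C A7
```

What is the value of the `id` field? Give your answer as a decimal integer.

`id` is the first field, at byte offset 0, occupying 4 bytes.
Bytes at offsets 0..3: 76 1C FB F6.
Big-endian: lowest address holds the most-significant byte.
The bytes are already most-significant first: 0x761CFBF6.
0x761CFBF6 = 1981610998.

1981610998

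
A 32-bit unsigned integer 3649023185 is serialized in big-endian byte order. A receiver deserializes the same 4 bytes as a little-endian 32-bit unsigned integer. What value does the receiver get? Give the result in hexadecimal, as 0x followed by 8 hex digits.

0xD1AC7FD9

3649023185 in 32-bit hexadecimal is 0xD97FACD1.
Stored big-endian, the bytes at ascending addresses are D9 7F AC D1.
Read back as little-endian, the first byte is least significant, giving 0xD1AC7FD9.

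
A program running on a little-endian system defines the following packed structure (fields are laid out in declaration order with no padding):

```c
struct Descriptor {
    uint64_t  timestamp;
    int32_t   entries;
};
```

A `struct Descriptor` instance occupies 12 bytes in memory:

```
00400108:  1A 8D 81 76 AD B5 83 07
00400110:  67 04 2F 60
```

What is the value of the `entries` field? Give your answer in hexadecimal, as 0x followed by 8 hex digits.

0x602F0467

`entries` follows `timestamp` (8 bytes), so it starts at byte offset 8 and occupies 4 bytes.
Bytes at offsets 8..11: 67 04 2F 60.
Little-endian: lowest address holds the least-significant byte.
Reassemble most-significant byte first: 60 2F 04 67 → 0x602F0467.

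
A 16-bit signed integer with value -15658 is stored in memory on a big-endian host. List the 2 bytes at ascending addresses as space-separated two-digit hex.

Two's complement of -15658 in 16 bits: 15658 = 0x3D2A; invert → 0xC2D5; add 1 → 0xC2D6.
Split into bytes (most-significant first): C2 D6.
Big-endian stores the most-significant byte at the lowest address.
So the memory order matches the most-significant-first order: C2 D6.

C2 D6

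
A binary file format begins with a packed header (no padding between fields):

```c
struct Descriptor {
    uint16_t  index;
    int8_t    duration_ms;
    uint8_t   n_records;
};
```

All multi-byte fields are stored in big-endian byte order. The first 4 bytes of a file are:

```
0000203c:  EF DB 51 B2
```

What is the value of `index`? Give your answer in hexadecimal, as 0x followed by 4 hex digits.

0xEFDB

`index` is the first field, at byte offset 0, occupying 2 bytes.
Bytes at offsets 0..1: EF DB.
In big-endian order the high byte comes first in memory.
The bytes are already most-significant first: 0xEFDB.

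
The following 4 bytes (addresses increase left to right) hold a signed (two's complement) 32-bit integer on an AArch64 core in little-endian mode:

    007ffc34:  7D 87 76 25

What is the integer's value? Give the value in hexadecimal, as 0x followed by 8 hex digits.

0x2576877D

In little-endian order the low byte comes first in memory.
Reassemble most-significant byte first: 25 76 87 7D → 0x2576877D.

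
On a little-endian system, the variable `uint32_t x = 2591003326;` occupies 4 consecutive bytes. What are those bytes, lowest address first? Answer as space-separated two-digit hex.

BE 92 6F 9A

2591003326 in hexadecimal, padded to 32 bits, is 0x9A6F92BE.
Split into bytes (most-significant first): 9A 6F 92 BE.
Little-endian stores the least-significant byte at the lowest address.
So at ascending addresses the bytes are BE 92 6F 9A.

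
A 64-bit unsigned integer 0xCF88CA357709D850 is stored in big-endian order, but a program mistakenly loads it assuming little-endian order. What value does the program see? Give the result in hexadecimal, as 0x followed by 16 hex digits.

Stored big-endian, the bytes at ascending addresses are CF 88 CA 35 77 09 D8 50.
Read back as little-endian, the first byte is least significant, giving 0x50D8097735CA88CF.

0x50D8097735CA88CF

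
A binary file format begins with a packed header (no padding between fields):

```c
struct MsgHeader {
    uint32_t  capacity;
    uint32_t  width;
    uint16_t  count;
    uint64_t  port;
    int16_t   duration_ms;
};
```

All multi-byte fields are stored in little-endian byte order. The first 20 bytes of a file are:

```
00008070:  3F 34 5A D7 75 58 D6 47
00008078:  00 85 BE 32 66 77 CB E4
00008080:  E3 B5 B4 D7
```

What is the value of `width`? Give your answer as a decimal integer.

`width` follows `capacity` (4 bytes), so it starts at byte offset 4 and occupies 4 bytes.
Bytes at offsets 4..7: 75 58 D6 47.
Little-endian: lowest address holds the least-significant byte.
Reassemble most-significant byte first: 47 D6 58 75 → 0x47D65875.
0x47D65875 = 1205229685.

1205229685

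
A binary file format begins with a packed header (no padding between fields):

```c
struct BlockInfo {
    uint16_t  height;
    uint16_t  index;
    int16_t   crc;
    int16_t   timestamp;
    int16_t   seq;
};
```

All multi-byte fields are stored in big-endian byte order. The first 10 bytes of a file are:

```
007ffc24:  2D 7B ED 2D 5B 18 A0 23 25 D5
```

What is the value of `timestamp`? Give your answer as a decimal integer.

-24541

`timestamp` follows `height` (2 B), `index` (2 B), `crc` (2 B), so it starts at offset 2 + 2 + 2 = 6 and occupies 2 bytes.
Bytes at offsets 6..7: A0 23.
Big-endian stores the most-significant byte at the lowest address.
The bytes are already most-significant first: 0xA023.
Top bit is set, so as a signed 16-bit value this is 0xA023 − 2^16 = -24541.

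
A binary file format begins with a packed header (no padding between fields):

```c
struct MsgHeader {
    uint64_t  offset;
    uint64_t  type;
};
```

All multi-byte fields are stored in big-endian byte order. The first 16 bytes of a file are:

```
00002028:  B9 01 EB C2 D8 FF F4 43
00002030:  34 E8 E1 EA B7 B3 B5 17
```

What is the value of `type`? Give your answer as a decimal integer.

`type` follows `offset` (8 bytes), so it starts at byte offset 8 and occupies 8 bytes.
Bytes at offsets 8..15: 34 E8 E1 EA B7 B3 B5 17.
Big-endian stores the most-significant byte at the lowest address.
The bytes are already most-significant first: 0x34E8E1EAB7B3B517.
0x34E8E1EAB7B3B517 = 3812545482789729559.

3812545482789729559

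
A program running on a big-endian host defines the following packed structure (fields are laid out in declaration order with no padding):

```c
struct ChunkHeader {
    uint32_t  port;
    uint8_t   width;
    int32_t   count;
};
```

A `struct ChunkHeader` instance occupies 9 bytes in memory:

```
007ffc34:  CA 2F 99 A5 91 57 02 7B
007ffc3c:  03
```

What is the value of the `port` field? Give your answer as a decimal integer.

3392117157

`port` is the first field, at byte offset 0, occupying 4 bytes.
Bytes at offsets 0..3: CA 2F 99 A5.
In big-endian order the high byte comes first in memory.
The bytes are already most-significant first: 0xCA2F99A5.
0xCA2F99A5 = 3392117157.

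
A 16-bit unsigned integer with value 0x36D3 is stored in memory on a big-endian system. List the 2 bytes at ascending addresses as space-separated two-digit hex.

Split into bytes (most-significant first): 36 D3.
Big-endian stores the most-significant byte at the lowest address.
So the memory order matches the most-significant-first order: 36 D3.

36 D3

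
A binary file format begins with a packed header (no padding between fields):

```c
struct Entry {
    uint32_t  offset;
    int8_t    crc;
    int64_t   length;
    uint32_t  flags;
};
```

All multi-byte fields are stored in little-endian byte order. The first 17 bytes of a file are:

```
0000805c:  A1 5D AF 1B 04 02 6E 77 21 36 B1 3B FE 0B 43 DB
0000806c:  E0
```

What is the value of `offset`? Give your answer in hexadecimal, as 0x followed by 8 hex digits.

0x1BAF5DA1

`offset` is the first field, at byte offset 0, occupying 4 bytes.
Bytes at offsets 0..3: A1 5D AF 1B.
In little-endian order the low byte comes first in memory.
Reassemble most-significant byte first: 1B AF 5D A1 → 0x1BAF5DA1.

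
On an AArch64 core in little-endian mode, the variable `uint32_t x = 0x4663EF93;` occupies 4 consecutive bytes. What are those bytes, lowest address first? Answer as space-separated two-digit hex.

93 EF 63 46

Split into bytes (most-significant first): 46 63 EF 93.
In little-endian order the low byte comes first in memory.
So at ascending addresses the bytes are 93 EF 63 46.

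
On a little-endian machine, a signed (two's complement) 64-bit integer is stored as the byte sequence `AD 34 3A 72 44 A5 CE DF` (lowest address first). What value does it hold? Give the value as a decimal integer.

-2319735044656450387

Little-endian: lowest address holds the least-significant byte.
Reassemble most-significant byte first: DF CE A5 44 72 3A 34 AD → 0xDFCEA544723A34AD.
Top bit is set, so as a signed 64-bit value this is 0xDFCEA544723A34AD − 2^64 = -2319735044656450387.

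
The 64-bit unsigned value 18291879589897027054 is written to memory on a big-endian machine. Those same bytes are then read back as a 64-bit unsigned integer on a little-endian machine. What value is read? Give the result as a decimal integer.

17202914460555008509

18291879589897027054 in 64-bit hexadecimal is 0xFDD9CF928E07BDEE.
Stored big-endian, the bytes at ascending addresses are FD D9 CF 92 8E 07 BD EE.
Read back as little-endian, the first byte is least significant, giving 0xEEBD078E92CFD9FD.
0xEEBD078E92CFD9FD = 17202914460555008509.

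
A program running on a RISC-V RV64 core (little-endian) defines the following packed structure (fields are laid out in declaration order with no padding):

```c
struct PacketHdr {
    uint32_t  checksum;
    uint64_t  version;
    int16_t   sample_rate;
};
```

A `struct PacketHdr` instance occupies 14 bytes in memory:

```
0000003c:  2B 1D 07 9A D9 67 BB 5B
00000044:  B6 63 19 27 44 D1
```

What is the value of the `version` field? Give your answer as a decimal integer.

`version` follows `checksum` (4 bytes), so it starts at byte offset 4 and occupies 8 bytes.
Bytes at offsets 4..11: D9 67 BB 5B B6 63 19 27.
In little-endian order the low byte comes first in memory.
Reassemble most-significant byte first: 27 19 63 B6 5B BB 67 D9 → 0x271963B65BBB67D9.
0x271963B65BBB67D9 = 2817392676771162073.

2817392676771162073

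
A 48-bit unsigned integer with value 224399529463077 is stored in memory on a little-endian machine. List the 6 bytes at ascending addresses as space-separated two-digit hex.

25 CD 3D 16 17 CC

224399529463077 in hexadecimal, padded to 48 bits, is 0xCC17163DCD25.
Split into bytes (most-significant first): CC 17 16 3D CD 25.
Little-endian: lowest address holds the least-significant byte.
So at ascending addresses the bytes are 25 CD 3D 16 17 CC.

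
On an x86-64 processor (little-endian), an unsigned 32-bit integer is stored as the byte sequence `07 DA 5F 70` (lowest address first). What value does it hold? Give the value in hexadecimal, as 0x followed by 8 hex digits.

0x705FDA07

Little-endian: lowest address holds the least-significant byte.
Reassemble most-significant byte first: 70 5F DA 07 → 0x705FDA07.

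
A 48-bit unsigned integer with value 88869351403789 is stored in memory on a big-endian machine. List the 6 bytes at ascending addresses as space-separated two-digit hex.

50 D3 82 1F 31 0D

88869351403789 in hexadecimal, padded to 48 bits, is 0x50D3821F310D.
Split into bytes (most-significant first): 50 D3 82 1F 31 0D.
In big-endian order the high byte comes first in memory.
So the memory order matches the most-significant-first order: 50 D3 82 1F 31 0D.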